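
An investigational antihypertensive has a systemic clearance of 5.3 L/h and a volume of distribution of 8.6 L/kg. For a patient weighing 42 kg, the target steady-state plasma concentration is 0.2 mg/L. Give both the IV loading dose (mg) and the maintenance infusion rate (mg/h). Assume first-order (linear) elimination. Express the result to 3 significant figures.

Vd = 8.6 L/kg × 42 kg = 361.2 L
Loading: fill Vd to C_target → 361.2 L × 0.2 mg/L = 72.24 mg
Maintenance: replace elimination → rate = CL × Css = 5.300 × 0.2 = 1.060 mg/h

(a) 72.2 mg; (b) 1.06 mg/h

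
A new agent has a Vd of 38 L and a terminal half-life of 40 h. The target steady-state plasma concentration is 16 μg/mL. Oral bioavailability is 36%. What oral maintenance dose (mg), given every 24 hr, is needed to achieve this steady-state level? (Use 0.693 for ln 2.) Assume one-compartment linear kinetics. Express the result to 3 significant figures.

CL = ln 2 · Vd / t½ = 0.693 × 38.00 / 40 = 0.6584 L/h
D = CL × Css × τ / F = 0.6584 × 16 × 24 / 0.36 = 702.3 mg

702 mg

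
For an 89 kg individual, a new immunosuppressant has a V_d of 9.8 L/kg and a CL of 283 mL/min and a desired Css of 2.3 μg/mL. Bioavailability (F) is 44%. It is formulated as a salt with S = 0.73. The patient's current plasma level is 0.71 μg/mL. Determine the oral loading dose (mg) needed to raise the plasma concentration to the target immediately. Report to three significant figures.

4320 mg

Total Vd = 9.8 × 89 = 872.2 L
LD is governed by Vd — clearance does not enter the loading-dose calculation.
Concentration deficit ΔC = 2.3 − 0.71 = 1.590 mg/L
LD = Vd × ΔC / F / S = 872.2 × 1.590 / 0.44 / 0.73 = 4318 mg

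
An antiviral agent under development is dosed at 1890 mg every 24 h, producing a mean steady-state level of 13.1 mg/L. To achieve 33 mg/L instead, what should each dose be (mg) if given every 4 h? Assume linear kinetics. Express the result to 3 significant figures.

For first-order elimination, Css ∝ F·D/(CL·τ); F and CL are unchanged, so Css ∝ D/τ.
D₂ = D₁ × (Css,target / Css,current) × (τ₂/τ₁) = 1890 × (33/13.1) × (4/24) = 793.5 mg

794 mg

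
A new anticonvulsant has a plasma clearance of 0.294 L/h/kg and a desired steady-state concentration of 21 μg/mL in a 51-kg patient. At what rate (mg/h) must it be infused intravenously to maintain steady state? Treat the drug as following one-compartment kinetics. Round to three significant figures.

315 mg/h

CL = 0.294 L/h/kg × 51 kg = 14.99 L/h
At steady state, infusion rate equals elimination rate: rate in = CL × Css.
Rate = CL × Css = 14.99 × 21 = 314.8 mg/h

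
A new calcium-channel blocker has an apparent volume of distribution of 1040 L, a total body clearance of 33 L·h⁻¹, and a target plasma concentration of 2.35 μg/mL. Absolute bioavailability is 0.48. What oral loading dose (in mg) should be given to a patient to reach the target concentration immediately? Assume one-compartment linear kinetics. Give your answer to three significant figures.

Loading dose depends on Vd (not clearance): it fills the distribution volume.
LD = Vd × C / F = 1040 × 2.350 / 0.48 = 5092 mg

5090 mg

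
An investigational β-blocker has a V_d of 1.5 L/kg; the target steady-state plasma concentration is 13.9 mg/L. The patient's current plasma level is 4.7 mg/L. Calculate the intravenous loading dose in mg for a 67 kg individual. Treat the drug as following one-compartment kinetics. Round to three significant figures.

925 mg

Vd(total) = 67 kg × 1.5 L/kg = 100.5 L
The loading dose fills Vd to the target concentration.
Concentration deficit ΔC = 13.9 − 4.7 = 9.200 mg/L
LD = Vd × ΔC = 100.5 × 9.200 = 924.6 mg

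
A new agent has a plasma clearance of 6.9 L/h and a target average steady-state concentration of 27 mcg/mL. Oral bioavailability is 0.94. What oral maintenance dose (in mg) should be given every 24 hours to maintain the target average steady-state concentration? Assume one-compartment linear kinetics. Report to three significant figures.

4760 mg

D = CL × Css × τ / F = 6.900 × 27 × 24 / 0.94 = 4757 mg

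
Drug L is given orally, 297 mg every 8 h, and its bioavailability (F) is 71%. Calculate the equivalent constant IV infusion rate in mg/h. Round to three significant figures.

Equivalent systemic input: infusion rate = F·D/τ.
Rate = 0.71 × 297 / 8 = 26.36 mg/h

26.4 mg/h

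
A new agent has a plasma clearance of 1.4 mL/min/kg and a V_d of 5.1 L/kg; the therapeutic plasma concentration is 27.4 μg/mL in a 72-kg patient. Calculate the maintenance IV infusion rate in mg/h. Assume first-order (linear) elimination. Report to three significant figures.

166 mg/h

CL = 1.4 mL/min/kg × 72 kg = 100.8 mL/min = 100.8 × 60/1000 = 6.048 L/h
R₀ = 6.048 × 27.4 = 165.7 mg/h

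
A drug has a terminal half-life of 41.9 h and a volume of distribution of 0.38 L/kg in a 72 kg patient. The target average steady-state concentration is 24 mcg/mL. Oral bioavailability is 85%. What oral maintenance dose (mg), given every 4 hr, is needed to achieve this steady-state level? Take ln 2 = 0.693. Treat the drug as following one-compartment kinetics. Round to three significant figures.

Total Vd = 0.38 × 72 = 27.36 L
CL = ln 2 · Vd / t½ = 0.693 × 27.36 / 41.9 = 0.4525 L/h
D = CL × Css × τ / F = 0.4525 × 24 × 4 / 0.85 = 51.11 mg

51.1 mg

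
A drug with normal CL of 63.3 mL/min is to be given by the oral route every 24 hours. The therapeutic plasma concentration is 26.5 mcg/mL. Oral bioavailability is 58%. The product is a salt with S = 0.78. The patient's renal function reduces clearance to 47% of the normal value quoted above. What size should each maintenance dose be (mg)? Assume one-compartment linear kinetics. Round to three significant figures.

2510 mg

CL = 63.3 mL/min × 60/1000 = 3.798 L/h
Patient clearance = 0.47 × 3.798 = 1.785 L/h
D = CL × Css × τ / F / S = 1.785 × 26.5 × 24 / 0.58 / 0.78 = 2509 mg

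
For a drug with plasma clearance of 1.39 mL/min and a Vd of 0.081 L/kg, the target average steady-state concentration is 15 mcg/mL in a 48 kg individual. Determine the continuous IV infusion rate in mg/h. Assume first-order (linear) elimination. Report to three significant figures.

Convert clearance: 1.39 mL/min × 60 min/h ÷ 1000 mL/L = 0.08340 L/h
At steady state, infusion rate equals elimination rate: rate in = CL × Css.
Infusion rate = CL · Css = 0.08340 L/h × 15 mg/L = 1.251 mg/h

1.25 mg/h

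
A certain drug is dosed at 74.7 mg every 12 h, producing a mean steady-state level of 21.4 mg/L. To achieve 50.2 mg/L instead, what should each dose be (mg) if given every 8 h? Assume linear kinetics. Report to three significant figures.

117 mg

With linear kinetics, Css is proportional to dose rate (D/τ) at fixed clearance.
D₂ = D₁ × (Css,target / Css,current) × (τ₂/τ₁) = 74.7 × (50.2/21.4) × (8/12) = 116.8 mg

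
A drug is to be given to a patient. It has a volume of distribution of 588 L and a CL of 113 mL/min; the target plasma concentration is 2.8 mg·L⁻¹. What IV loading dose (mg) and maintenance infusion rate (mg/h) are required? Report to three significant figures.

LD = Vd · C_target = 588.0 × 2.8 = 1646 mg
Convert clearance: 113 mL/min × 60 min/h ÷ 1000 mL/L = 6.780 L/h
Maintenance infusion rate = CL × Css = 6.780 × 2.8 = 18.98 mg/h

(a) 1650 mg; (b) 19.0 mg/h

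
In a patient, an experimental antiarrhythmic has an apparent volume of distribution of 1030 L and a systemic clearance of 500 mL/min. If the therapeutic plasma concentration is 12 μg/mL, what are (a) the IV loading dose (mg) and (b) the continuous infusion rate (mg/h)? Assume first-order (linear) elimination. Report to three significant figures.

Loading dose = Vd × C = 1030 × 12 = 12360 mg
CL = 500 mL/min × 60/1000 = 30.00 L/h
Infusion rate = 30.00 L/h × 12 mg/L = 360.0 mg/h

(a) 12400 mg; (b) 360 mg/h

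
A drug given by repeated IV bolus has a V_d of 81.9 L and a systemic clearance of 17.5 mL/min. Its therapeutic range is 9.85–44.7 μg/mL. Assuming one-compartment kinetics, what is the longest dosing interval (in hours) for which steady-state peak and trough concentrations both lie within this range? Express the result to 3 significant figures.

CL = 17.5 mL/min × 60/1000 = 1.050 L/h
k = CL / Vd = 1.050 / 81.90 = 0.01282 h⁻¹
Between IV bolus doses, concentration decays as C = C₀·e^(−kτ), so C_peak/C_trough = e^(kτ).
τ_max = ln(C_peak/C_trough) / k = ln(44.7/9.85) / 0.01282 = 1.513 / 0.01282 = 118.0 h

118 h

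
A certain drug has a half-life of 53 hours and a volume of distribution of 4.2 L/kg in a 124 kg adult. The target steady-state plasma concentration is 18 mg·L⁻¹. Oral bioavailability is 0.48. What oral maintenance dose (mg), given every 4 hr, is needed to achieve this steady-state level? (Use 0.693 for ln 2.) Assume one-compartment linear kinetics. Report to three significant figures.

Vd(total) = 124 kg × 4.2 L/kg = 520.8 L
CL = 0.693 × Vd / t½ = 0.693 × 520.8 / 53 = 6.810 L/h
D = CL × Css × τ / F = 6.810 × 18 × 4 / 0.48 = 1022 mg

1020 mg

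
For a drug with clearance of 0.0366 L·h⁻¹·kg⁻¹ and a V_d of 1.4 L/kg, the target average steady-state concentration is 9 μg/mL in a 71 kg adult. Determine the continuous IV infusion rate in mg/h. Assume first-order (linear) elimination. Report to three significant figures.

23.4 mg/h

CL = 0.0366 L·h⁻¹·kg⁻¹ × 71 kg = 2.599 L/h
At steady state, infusion rate equals elimination rate: rate in = CL × Css.
Rate = CL × Css = 2.599 × 9 = 23.39 mg/h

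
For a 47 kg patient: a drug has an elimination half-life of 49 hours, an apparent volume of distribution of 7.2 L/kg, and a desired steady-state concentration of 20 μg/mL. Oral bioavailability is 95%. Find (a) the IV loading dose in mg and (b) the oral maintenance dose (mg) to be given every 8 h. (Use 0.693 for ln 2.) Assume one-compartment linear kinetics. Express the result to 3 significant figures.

(a) 6770 mg; (b) 806 mg

Vd = 7.2 L/kg × 47 kg = 338.4 L
LD = Vd × C = 338.4 × 20 = 6768 mg
CL = 0.693 × Vd / t½ = 0.693 × 338.4 / 49 = 4.786 L/h
D = CL × Css × τ / F = 4.786 × 20 × 8 / 0.95 = 806.1 mg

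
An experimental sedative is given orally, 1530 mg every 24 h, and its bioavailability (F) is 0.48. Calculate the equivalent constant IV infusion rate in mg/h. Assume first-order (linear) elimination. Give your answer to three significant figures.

30.6 mg/h

Equivalent systemic input: infusion rate = F·D/τ.
Rate = 0.48 × 1530 / 24 = 30.60 mg/h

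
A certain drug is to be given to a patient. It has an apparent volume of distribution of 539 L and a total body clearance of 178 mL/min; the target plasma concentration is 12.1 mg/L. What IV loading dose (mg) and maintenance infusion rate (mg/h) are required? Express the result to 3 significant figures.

Loading: fill Vd to C_target → 539.0 L × 12.1 mg/L = 6522 mg
CL = 178 mL/min × 60/1000 = 10.68 L/h
Infusion rate = 10.68 L/h × 12.1 mg/L = 129.2 mg/h

(a) 6520 mg; (b) 129 mg/h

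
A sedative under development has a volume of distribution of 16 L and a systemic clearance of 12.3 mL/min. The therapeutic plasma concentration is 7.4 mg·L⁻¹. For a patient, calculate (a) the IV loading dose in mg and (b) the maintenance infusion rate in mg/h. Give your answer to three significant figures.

(a) 118 mg; (b) 5.46 mg/h

LD = Vd · C_target = 16.00 × 7.4 = 118.4 mg
CL = 12.3 mL/min = 12.3 × 0.06 = 0.7380 L/h
Maintenance infusion rate = CL × Css = 0.7380 × 7.4 = 5.461 mg/h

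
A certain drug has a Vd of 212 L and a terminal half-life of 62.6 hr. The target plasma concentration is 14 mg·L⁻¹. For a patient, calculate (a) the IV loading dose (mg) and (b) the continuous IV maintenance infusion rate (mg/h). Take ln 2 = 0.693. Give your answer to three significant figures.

LD = Vd × C = 212.0 × 14 = 2968 mg
CL = 0.693 × Vd / t½ = 0.693 × 212.0 / 62.6 = 2.347 L/h
Infusion rate = CL × Css = 2.347 × 14 = 32.86 mg/h

(a) 2970 mg; (b) 32.9 mg/h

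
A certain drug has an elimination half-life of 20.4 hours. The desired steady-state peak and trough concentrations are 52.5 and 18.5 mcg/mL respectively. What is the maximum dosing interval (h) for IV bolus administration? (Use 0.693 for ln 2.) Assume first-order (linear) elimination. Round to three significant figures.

30.7 h

k = 0.693 / t½ = 0.693 / 20.4 = 0.03397 h⁻¹
Between IV bolus doses, concentration decays as C = C₀·e^(−kτ), so C_peak/C_trough = e^(kτ).
τ_max = ln(C_peak/C_trough) / k = ln(52.5/18.5) / 0.03397 = 1.043 / 0.03397 = 30.70 h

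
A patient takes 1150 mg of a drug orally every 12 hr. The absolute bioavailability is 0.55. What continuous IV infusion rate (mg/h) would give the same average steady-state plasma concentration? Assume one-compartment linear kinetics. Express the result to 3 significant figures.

Equivalent systemic input: infusion rate = F·D/τ.
Rate = 0.55 × 1150 / 12 = 52.71 mg/h

52.7 mg/h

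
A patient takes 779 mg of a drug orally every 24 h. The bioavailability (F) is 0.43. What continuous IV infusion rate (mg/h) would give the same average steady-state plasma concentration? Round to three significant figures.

14.0 mg/h

Equivalent systemic input: infusion rate = F·D/τ.
Rate = 0.43 × 779 / 24 = 13.96 mg/h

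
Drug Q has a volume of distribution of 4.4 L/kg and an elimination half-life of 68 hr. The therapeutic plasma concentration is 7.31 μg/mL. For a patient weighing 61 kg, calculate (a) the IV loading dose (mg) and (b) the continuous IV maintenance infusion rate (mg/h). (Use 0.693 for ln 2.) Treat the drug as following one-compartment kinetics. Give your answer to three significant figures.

Vd = 4.4 L/kg × 61 kg = 268.4 L
LD = Vd × C = 268.4 × 7.31 = 1962 mg
CL = 0.693 × Vd / t½ = 0.693 × 268.4 / 68 = 2.735 L/h
Infusion rate = CL × Css = 2.735 × 7.31 = 19.99 mg/h

(a) 1960 mg; (b) 20.0 mg/h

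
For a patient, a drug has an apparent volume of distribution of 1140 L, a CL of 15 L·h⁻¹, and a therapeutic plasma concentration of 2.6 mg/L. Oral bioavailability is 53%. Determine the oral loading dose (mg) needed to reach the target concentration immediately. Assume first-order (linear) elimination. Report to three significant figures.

LD = Vd × C / F = 1140 × 2.600 / 0.53 = 5592 mg

5590 mg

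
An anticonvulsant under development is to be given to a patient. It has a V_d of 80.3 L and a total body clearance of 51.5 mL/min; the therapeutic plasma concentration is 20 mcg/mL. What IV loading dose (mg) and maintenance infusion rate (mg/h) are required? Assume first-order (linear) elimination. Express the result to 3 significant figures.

(a) 1610 mg; (b) 61.8 mg/h

Loading dose = Vd × C = 80.30 × 20 = 1606 mg
Convert clearance: 51.5 mL/min × 60 min/h ÷ 1000 mL/L = 3.090 L/h
Maintenance infusion rate = CL × Css = 3.090 × 20 = 61.80 mg/h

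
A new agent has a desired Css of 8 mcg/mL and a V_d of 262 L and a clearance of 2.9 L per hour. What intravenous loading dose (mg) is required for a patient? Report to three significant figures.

2100 mg

LD = Vd × C = 262.0 × 8.000 = 2096 mg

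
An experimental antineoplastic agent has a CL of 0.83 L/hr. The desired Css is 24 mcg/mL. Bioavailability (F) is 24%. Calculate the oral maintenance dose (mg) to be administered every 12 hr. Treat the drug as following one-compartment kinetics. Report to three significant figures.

At steady state, dose per interval replaces the amount cleared in that interval: F·D/τ = CL·Css.
D = CL × Css × τ / F = 0.8300 × 24 × 12 / 0.24 = 996.0 mg

996 mg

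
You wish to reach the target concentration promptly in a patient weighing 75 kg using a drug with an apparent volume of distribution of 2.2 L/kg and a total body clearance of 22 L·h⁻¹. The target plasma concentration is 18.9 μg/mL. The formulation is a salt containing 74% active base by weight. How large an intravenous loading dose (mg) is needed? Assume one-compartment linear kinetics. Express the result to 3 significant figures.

4210 mg

Total Vd = 2.2 × 75 = 165.0 L
LD = Vd × C / S = 165.0 × 18.90 / 0.74 = 4214 mg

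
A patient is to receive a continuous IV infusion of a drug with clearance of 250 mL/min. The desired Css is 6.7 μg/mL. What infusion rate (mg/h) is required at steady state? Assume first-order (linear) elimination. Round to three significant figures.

CL = 250 mL/min = 250 × 0.06 = 15.00 L/h
Infusion rate = CL · Css = 15.00 L/h × 6.7 mg/L = 100.5 mg/h

101 mg/h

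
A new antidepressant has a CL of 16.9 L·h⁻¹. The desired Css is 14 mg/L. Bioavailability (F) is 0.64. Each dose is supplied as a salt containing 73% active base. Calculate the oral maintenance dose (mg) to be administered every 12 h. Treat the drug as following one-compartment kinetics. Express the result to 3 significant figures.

6080 mg

D = CL × Css × τ / F / S = 16.90 × 14 × 12 / 0.64 / 0.73 = 6077 mg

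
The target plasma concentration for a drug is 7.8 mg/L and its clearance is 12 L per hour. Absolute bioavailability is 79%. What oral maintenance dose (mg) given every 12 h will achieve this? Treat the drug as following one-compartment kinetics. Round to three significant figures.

D = CL × Css × τ / F = 12.00 × 7.8 × 12 / 0.79 = 1422 mg

1420 mg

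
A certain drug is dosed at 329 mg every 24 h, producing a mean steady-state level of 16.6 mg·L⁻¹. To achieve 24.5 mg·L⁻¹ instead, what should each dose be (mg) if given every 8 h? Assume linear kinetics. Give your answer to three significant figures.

For first-order elimination, Css ∝ F·D/(CL·τ); F and CL are unchanged, so Css ∝ D/τ.
D₂ = D₁ × (Css,target / Css,current) × (τ₂/τ₁) = 329 × (24.5/16.6) × (8/24) = 161.9 mg

162 mg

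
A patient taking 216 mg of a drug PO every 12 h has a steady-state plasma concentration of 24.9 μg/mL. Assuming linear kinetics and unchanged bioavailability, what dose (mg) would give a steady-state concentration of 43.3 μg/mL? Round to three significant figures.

For first-order elimination, Css ∝ F·D/(CL·τ); F and CL are unchanged, so Css ∝ D/τ.
D₂ = D₁ × (Css,target / Css,current) = 216 × 43.3/24.9 = 375.6 mg

376 mg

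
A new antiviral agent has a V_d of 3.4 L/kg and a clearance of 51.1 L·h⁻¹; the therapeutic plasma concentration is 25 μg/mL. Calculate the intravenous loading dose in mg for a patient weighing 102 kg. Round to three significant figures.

Vd(total) = 102 kg × 3.4 L/kg = 346.8 L
LD = Vd × C = 346.8 × 25.00 = 8670 mg

8670 mg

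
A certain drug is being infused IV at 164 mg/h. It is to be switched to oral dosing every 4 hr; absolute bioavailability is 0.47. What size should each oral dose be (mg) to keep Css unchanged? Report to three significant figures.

To maintain the same Css, the systemic dosing rate must be unchanged: F·D/τ = infusion rate.
D = rate × τ / F = 164 × 4 / 0.47 = 1396 mg

1400 mg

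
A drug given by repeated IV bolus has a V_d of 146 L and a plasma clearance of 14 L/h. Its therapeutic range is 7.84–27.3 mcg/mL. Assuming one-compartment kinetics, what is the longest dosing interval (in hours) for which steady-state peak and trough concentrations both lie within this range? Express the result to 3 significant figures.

13.0 h

k = CL / Vd = 14.00 / 146.0 = 0.09589 h⁻¹
Between IV bolus doses, concentration decays as C = C₀·e^(−kτ), so C_peak/C_trough = e^(kτ).
τ_max = ln(C_peak/C_trough) / k = ln(27.3/7.84) / 0.09589 = 1.248 / 0.09589 = 13.01 h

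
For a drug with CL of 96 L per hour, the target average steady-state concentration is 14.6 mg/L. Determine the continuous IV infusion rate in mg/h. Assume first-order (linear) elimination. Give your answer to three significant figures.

Infusion rate = CL · Css = 96.00 L/h × 14.6 mg/L = 1402 mg/h

1400 mg/h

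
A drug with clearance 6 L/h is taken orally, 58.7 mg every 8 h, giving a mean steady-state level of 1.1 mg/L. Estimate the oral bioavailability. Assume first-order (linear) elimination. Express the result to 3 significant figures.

F·D/τ = CL·Css at steady state → F = CL·Css·τ / D.
F = 6 × 1.1 × 8 / 58.7 = 0.899

0.899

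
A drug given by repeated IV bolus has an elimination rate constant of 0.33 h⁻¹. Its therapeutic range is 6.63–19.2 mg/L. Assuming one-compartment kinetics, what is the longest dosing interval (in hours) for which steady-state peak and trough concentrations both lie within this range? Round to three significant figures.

3.22 h

Between IV bolus doses, concentration decays as C = C₀·e^(−kτ), so C_peak/C_trough = e^(kτ).
τ_max = ln(C_peak/C_trough) / k = ln(19.2/6.63) / 0.3300 = 1.063 / 0.3300 = 3.221 h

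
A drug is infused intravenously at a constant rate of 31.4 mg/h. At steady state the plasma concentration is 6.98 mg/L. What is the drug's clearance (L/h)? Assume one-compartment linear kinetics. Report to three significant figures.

4.50 L/h

At steady state, infusion rate = CL × Css, so CL = rate / Css.
CL = 31.4 / 6.98 = 4.499 L/h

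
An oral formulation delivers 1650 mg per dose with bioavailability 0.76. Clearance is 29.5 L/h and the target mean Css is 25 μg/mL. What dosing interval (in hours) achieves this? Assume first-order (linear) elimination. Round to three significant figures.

1.70 h

F·D/τ = CL·Css → τ = F·D / (CL·Css).
τ = 0.76 × 1650 / (29.5 × 25) = 1.700 h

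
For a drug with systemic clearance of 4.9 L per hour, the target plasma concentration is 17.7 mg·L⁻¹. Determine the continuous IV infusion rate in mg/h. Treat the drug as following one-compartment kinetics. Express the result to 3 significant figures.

R₀ = 4.900 × 17.7 = 86.73 mg/h

86.7 mg/h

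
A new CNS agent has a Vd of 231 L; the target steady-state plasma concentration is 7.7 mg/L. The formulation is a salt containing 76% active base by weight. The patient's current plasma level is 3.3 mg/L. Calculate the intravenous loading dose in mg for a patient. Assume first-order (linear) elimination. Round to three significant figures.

The loading dose fills Vd to the target concentration.
Concentration deficit ΔC = 7.7 − 3.3 = 4.400 mg/L
LD = Vd × ΔC / S = 231.0 × 4.400 / 0.76 = 1337 mg

1340 mg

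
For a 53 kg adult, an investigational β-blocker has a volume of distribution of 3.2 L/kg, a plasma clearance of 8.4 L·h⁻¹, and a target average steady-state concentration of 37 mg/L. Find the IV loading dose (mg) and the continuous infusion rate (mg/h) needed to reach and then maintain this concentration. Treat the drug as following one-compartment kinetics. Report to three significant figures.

Total Vd = 3.2 × 53 = 169.6 L
Loading dose = Vd × C = 169.6 × 37 = 6275 mg
Infusion rate = 8.400 L/h × 37 mg/L = 310.8 mg/h

(a) 6280 mg; (b) 311 mg/h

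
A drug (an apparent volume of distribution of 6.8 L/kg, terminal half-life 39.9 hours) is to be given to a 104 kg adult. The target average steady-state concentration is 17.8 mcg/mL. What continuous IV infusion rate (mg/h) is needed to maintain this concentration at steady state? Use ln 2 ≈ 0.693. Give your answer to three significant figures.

219 mg/h

Vd(total) = 104 kg × 6.8 L/kg = 707.2 L
CL = ln 2 · Vd / t½ = 0.693 × 707.2 / 39.9 = 12.28 L/h
Infusion rate = CL × Css = 12.28 × 17.8 = 218.6 mg/h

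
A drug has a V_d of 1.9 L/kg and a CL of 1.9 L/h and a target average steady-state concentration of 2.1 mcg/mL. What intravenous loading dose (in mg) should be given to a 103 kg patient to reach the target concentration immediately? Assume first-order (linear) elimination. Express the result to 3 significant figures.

Vd = 1.9 L/kg × 103 kg = 195.7 L
LD = Vd × C = 195.7 × 2.100 = 411.0 mg

411 mg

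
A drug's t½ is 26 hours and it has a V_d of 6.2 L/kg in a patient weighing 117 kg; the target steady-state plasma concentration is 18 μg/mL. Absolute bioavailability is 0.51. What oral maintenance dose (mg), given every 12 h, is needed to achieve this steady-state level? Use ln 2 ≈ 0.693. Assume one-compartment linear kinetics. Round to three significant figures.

8190 mg

Vd = 6.2 L/kg × 117 kg = 725.4 L
CL = ln 2 · Vd / t½ = 0.693 × 725.4 / 26 = 19.33 L/h
D = CL × Css × τ / F = 19.33 × 18 × 12 / 0.51 = 8187 mg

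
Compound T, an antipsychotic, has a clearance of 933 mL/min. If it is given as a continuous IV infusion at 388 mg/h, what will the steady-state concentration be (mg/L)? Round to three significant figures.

6.93 mg/L

CL = 933 mL/min = 933 × 0.06 = 55.98 L/h
Css = rate / CL = 388 / 55.98 = 6.931 mg/L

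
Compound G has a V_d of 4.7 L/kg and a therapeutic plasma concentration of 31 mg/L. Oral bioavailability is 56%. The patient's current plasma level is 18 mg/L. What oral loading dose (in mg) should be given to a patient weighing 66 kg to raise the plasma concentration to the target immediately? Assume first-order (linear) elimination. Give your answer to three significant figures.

Vd = 4.7 L/kg × 66 kg = 310.2 L
The loading dose fills Vd to the target concentration.
Concentration deficit ΔC = 31 − 18 = 13.00 mg/L
LD = Vd × ΔC / F = 310.2 × 13.00 / 0.56 = 7201 mg

7200 mg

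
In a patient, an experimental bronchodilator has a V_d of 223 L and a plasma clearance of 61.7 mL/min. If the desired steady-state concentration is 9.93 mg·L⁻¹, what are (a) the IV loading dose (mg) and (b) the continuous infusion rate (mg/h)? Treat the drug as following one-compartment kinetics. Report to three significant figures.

LD = Vd · C_target = 223.0 × 9.93 = 2214 mg
Convert clearance: 61.7 mL/min × 60 min/h ÷ 1000 mL/L = 3.702 L/h
Infusion rate = 3.702 L/h × 9.93 mg/L = 36.76 mg/h

(a) 2210 mg; (b) 36.8 mg/h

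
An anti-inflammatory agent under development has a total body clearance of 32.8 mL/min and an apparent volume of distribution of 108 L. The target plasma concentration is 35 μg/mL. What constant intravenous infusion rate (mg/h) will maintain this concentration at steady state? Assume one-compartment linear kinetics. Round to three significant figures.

68.9 mg/h

CL = 32.8 mL/min = 32.8 × 0.06 = 1.968 L/h
Rate = CL × Css = 1.968 × 35 = 68.88 mg/h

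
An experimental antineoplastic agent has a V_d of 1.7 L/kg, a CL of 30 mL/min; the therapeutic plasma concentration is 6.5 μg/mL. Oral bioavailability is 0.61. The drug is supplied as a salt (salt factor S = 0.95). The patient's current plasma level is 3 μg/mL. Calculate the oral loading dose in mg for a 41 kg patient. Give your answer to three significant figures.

Vd(total) = 41 kg × 1.7 L/kg = 69.70 L
Loading dose depends on Vd (not clearance): it fills the distribution volume.
Concentration deficit ΔC = 6.5 − 3 = 3.500 mg/L
LD = Vd × ΔC / F / S = 69.70 × 3.500 / 0.61 / 0.95 = 421.0 mg

421 mg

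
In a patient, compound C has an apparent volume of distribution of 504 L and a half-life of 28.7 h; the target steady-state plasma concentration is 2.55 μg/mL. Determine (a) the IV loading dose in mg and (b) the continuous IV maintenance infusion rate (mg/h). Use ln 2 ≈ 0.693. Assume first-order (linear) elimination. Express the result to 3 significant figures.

(a) 1290 mg; (b) 31.0 mg/h

LD = Vd × C = 504.0 × 2.55 = 1285 mg
CL = 0.693 × Vd / t½ = 0.693 × 504.0 / 28.7 = 12.17 L/h
Infusion rate = CL × Css = 12.17 × 2.55 = 31.03 mg/h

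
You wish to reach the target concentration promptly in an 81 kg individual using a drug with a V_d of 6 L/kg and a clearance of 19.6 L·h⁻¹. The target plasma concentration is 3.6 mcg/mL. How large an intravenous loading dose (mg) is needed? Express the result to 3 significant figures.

1750 mg

Total Vd = 6 × 81 = 486.0 L
The loading dose fills Vd to the target concentration.
LD = Vd × C = 486.0 × 3.600 = 1750 mg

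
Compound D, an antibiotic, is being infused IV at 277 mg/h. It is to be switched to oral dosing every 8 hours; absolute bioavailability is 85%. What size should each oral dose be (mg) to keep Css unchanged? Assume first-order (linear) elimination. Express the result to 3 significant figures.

To maintain the same Css, the systemic dosing rate must be unchanged: F·D/τ = infusion rate.
D = rate × τ / F = 277 × 8 / 0.85 = 2607 mg

2610 mg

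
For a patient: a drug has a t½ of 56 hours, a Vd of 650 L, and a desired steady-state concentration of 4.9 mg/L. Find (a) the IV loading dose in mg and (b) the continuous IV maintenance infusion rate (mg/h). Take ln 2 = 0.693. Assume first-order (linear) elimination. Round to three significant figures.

(a) 3190 mg; (b) 39.4 mg/h

LD = Vd × C = 650.0 × 4.9 = 3185 mg
CL = 0.693 × Vd / t½ = 0.693 × 650.0 / 56 = 8.044 L/h
Infusion rate = CL × Css = 8.044 × 4.9 = 39.42 mg/h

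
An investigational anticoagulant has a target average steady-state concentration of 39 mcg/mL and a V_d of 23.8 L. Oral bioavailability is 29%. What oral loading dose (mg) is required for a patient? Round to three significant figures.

The loading dose fills Vd to the target concentration.
LD = Vd × C / F = 23.80 × 39.00 / 0.29 = 3201 mg

3200 mg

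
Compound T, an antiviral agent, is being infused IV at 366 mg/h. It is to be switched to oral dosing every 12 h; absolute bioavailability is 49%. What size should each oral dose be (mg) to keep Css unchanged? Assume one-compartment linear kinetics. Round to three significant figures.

To maintain the same Css, the systemic dosing rate must be unchanged: F·D/τ = infusion rate.
D = rate × τ / F = 366 × 12 / 0.49 = 8963 mg

8960 mg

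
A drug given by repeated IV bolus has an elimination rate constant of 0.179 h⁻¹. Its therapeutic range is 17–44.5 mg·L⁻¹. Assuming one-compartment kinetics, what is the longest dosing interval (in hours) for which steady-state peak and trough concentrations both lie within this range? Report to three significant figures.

5.38 h

Between IV bolus doses, concentration decays as C = C₀·e^(−kτ), so C_peak/C_trough = e^(kτ).
τ_max = ln(C_peak/C_trough) / k = ln(44.5/17) / 0.1790 = 0.9623 / 0.1790 = 5.376 h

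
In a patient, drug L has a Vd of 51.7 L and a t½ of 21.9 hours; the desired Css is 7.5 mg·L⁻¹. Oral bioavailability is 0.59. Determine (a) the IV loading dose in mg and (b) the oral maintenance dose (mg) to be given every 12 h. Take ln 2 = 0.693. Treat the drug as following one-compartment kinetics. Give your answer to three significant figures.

LD = Vd × C = 51.70 × 7.5 = 387.8 mg
CL = 0.693 × Vd / t½ = 0.693 × 51.70 / 21.9 = 1.636 L/h
D = CL × Css × τ / F = 1.636 × 7.5 × 12 / 0.59 = 249.6 mg

(a) 388 mg; (b) 250 mg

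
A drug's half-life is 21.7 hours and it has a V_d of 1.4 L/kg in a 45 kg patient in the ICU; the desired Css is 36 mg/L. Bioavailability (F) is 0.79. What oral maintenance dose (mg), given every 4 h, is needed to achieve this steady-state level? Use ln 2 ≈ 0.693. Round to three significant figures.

367 mg

Vd(total) = 45 kg × 1.4 L/kg = 63.00 L
CL = ln 2 · Vd / t½ = 0.693 × 63.00 / 21.7 = 2.012 L/h
D = CL × Css × τ / F = 2.012 × 36 × 4 / 0.79 = 366.7 mg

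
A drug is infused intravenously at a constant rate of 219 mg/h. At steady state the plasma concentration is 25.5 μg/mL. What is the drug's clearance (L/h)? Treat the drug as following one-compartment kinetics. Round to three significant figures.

At steady state, infusion rate = CL × Css, so CL = rate / Css.
CL = 219 / 25.5 = 8.588 L/h

8.59 L/h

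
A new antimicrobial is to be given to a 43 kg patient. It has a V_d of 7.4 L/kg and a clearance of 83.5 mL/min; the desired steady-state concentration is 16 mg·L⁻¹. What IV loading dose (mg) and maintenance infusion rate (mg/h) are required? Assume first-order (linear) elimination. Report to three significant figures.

(a) 5090 mg; (b) 80.2 mg/h

Total Vd = 7.4 × 43 = 318.2 L
Loading: fill Vd to C_target → 318.2 L × 16 mg/L = 5091 mg
CL = 83.5 mL/min = 83.5 × 0.06 = 5.010 L/h
Maintenance infusion rate = CL × Css = 5.010 × 16 = 80.16 mg/h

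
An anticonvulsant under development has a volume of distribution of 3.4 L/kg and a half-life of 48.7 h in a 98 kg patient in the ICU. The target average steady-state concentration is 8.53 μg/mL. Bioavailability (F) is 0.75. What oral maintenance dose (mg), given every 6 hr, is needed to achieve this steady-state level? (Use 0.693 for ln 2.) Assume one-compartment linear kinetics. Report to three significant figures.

Vd = 3.4 L/kg × 98 kg = 333.2 L
k = 0.693/48.7 = 0.01423 h⁻¹, so CL = k·Vd = 0.01423 × 333.2 = 4.741 L/h
D = CL × Css × τ / F = 4.741 × 8.53 × 6 / 0.75 = 323.5 mg

324 mg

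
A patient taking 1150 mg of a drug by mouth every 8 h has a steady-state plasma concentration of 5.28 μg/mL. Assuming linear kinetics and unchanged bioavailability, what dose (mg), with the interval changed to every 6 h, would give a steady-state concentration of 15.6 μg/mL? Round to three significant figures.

With linear kinetics, Css is proportional to dose rate (D/τ) at fixed clearance.
D₂ = D₁ × (Css,target / Css,current) × (τ₂/τ₁) = 1150 × (15.6/5.28) × (6/8) = 2548 mg

2550 mg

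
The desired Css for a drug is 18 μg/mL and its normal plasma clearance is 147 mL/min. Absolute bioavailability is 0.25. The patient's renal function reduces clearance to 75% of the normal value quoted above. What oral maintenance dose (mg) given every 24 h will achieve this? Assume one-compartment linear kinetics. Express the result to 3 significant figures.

11400 mg

CL = 147 mL/min × 60/1000 = 8.820 L/h
Patient clearance = 0.75 × 8.820 = 6.615 L/h
At steady state, dose per interval replaces the amount cleared in that interval: F·D/τ = CL·Css.
D = CL × Css × τ / F = 6.615 × 18 × 24 / 0.25 = 11430 mg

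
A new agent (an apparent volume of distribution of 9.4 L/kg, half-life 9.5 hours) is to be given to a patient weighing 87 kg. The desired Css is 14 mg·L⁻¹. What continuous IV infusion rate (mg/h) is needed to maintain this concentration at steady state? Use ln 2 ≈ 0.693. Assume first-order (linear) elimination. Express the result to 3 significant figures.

Vd(total) = 87 kg × 9.4 L/kg = 817.8 L
CL = 0.693 × Vd / t½ = 0.693 × 817.8 / 9.5 = 59.66 L/h
Infusion rate = CL × Css = 59.66 × 14 = 835.2 mg/h

835 mg/h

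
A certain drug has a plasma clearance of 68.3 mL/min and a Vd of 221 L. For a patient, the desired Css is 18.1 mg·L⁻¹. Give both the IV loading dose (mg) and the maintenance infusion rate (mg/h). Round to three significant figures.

Loading dose = Vd × C = 221.0 × 18.1 = 4000 mg
CL = 68.3 mL/min × 60/1000 = 4.098 L/h
Maintenance infusion rate = CL × Css = 4.098 × 18.1 = 74.17 mg/h

(a) 4000 mg; (b) 74.2 mg/h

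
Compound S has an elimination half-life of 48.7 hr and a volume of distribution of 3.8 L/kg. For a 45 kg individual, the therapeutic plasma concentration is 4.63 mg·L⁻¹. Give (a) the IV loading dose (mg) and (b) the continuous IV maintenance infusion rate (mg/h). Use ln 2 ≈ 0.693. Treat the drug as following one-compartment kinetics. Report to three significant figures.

(a) 792 mg; (b) 11.3 mg/h

Vd(total) = 45 kg × 3.8 L/kg = 171.0 L
LD = Vd × C = 171.0 × 4.63 = 791.7 mg
CL = 0.693 × Vd / t½ = 0.693 × 171.0 / 48.7 = 2.433 L/h
Infusion rate = CL × Css = 2.433 × 4.63 = 11.26 mg/h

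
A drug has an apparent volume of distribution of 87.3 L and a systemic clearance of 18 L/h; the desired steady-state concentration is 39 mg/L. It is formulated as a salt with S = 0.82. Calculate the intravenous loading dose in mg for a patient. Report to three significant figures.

LD = Vd × C / S = 87.30 × 39.00 / 0.82 = 4152 mg

4150 mg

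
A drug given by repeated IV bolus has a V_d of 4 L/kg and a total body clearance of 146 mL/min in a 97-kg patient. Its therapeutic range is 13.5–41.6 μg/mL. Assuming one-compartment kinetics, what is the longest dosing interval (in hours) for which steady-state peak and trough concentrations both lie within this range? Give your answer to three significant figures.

49.8 h

Vd = 4 L/kg × 97 kg = 388.0 L
CL = 146 mL/min × 60/1000 = 8.760 L/h
k = CL / Vd = 8.760 / 388.0 = 0.02258 h⁻¹
Between IV bolus doses, concentration decays as C = C₀·e^(−kτ), so C_peak/C_trough = e^(kτ).
τ_max = ln(C_peak/C_trough) / k = ln(41.6/13.5) / 0.02258 = 1.125 / 0.02258 = 49.82 h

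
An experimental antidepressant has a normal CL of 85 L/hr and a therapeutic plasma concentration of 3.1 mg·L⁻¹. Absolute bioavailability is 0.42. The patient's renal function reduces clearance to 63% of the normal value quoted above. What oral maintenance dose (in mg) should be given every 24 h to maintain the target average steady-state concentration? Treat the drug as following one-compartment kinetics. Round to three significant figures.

9490 mg

Patient clearance = 0.63 × 85.00 = 53.55 L/h
D = CL × Css × τ / F = 53.55 × 3.1 × 24 / 0.42 = 9486 mg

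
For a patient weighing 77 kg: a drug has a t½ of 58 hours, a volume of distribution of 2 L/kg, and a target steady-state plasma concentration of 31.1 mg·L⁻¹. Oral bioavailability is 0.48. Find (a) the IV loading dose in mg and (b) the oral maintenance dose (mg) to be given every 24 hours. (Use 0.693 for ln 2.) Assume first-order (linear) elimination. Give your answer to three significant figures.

(a) 4790 mg; (b) 2860 mg

Vd = 2 L/kg × 77 kg = 154.0 L
LD = Vd × C = 154.0 × 31.1 = 4789 mg
CL = 0.693 × Vd / t½ = 0.693 × 154.0 / 58 = 1.840 L/h
D = CL × Css × τ / F = 1.840 × 31.1 × 24 / 0.48 = 2861 mg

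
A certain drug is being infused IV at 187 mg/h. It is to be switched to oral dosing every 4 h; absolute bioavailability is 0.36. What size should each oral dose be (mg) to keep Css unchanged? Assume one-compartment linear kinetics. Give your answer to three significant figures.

2080 mg

To maintain the same Css, the systemic dosing rate must be unchanged: F·D/τ = infusion rate.
D = rate × τ / F = 187 × 4 / 0.36 = 2078 mg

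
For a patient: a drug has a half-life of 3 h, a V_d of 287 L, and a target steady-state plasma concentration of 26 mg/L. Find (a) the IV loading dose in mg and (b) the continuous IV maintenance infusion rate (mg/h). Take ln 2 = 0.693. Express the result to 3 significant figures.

(a) 7460 mg; (b) 1720 mg/h

LD = Vd × C = 287.0 × 26 = 7462 mg
CL = 0.693 × Vd / t½ = 0.693 × 287.0 / 3 = 66.30 L/h
Infusion rate = CL × Css = 66.30 × 26 = 1724 mg/h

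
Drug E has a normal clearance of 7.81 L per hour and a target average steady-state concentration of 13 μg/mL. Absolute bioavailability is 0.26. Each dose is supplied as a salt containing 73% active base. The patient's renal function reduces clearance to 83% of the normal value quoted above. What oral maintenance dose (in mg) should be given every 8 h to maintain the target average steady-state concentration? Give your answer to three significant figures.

Patient clearance = 0.83 × 7.810 = 6.482 L/h
D = CL × Css × τ / F / S = 6.482 × 13 × 8 / 0.26 / 0.73 = 3552 mg

3550 mg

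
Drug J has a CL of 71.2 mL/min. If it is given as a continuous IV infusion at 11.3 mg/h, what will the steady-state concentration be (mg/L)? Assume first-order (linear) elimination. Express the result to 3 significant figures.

Convert clearance: 71.2 mL/min × 60 min/h ÷ 1000 mL/L = 4.272 L/h
Css = rate / CL = 11.3 / 4.272 = 2.645 mg/L

2.65 mg/L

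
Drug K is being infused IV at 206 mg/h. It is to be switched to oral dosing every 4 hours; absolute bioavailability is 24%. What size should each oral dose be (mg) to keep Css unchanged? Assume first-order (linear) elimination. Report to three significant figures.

3430 mg

To maintain the same Css, the systemic dosing rate must be unchanged: F·D/τ = infusion rate.
D = rate × τ / F = 206 × 4 / 0.24 = 3433 mg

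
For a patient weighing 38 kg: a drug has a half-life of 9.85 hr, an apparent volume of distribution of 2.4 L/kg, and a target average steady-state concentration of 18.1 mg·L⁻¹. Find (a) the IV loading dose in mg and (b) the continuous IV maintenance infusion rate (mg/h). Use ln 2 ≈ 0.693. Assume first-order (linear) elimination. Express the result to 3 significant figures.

Vd(total) = 38 kg × 2.4 L/kg = 91.20 L
LD = Vd × C = 91.20 × 18.1 = 1651 mg
CL = 0.693 × Vd / t½ = 0.693 × 91.20 / 9.85 = 6.416 L/h
Infusion rate = CL × Css = 6.416 × 18.1 = 116.1 mg/h

(a) 1650 mg; (b) 116 mg/h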